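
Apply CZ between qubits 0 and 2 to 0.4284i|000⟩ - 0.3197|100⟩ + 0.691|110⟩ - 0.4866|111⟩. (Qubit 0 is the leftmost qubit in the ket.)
0.4284i|000⟩ - 0.3197|100⟩ + 0.691|110⟩ + 0.4866|111⟩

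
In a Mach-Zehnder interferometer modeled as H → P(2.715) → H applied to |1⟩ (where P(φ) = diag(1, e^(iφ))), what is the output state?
(0.9552 - 0.2069i)|0⟩ + (0.04481 + 0.2069i)|1⟩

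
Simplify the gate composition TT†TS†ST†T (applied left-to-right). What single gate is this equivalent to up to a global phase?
T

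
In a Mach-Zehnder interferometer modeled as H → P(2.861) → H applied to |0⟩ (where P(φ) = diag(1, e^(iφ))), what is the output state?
(0.01955 + 0.1385i)|0⟩ + (0.9804 - 0.1385i)|1⟩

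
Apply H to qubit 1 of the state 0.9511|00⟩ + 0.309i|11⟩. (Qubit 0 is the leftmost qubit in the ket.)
0.6725|00⟩ + 0.6725|01⟩ + 0.2185i|10⟩ - 0.2185i|11⟩

H on qubit 1 mixes each pair of kets that differ only in qubit 1: amplitudes (a, b) of (|…0…⟩, |…1…⟩) become ((a + b)/√2, (a − b)/√2). Kets absent from the input have amplitude 0.
(|00⟩, |01⟩): (a, b) = (0.9511, 0) → (0.6725, 0.6725)
(|10⟩, |11⟩): (a, b) = (0, 0.309i) → (0.2185i, -0.2185i)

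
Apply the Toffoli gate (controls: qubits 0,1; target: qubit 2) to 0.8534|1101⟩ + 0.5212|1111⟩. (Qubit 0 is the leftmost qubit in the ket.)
0.5212|1101⟩ + 0.8534|1111⟩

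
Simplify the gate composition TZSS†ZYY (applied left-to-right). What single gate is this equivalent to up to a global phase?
T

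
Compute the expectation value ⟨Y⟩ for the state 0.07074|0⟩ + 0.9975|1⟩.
0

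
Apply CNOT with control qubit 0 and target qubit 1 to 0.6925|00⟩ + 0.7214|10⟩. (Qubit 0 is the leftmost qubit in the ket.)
0.6925|00⟩ + 0.7214|11⟩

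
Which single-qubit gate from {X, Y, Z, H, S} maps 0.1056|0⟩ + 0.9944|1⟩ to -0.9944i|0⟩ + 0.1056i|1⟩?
Y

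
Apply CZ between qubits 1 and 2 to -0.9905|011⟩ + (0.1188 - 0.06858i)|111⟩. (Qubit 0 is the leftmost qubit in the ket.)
0.9905|011⟩ + (-0.1188 + 0.06858i)|111⟩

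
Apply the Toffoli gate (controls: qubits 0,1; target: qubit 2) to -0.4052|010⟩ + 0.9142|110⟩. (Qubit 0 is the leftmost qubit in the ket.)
-0.4052|010⟩ + 0.9142|111⟩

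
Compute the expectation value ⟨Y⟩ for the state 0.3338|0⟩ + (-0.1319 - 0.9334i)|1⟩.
-0.6231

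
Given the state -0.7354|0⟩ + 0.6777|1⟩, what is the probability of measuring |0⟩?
0.5408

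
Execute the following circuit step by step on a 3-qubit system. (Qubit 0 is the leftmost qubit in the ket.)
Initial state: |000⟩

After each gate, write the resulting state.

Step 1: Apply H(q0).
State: 1/√2|000⟩ + 1/√2|100⟩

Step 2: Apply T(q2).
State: 1/√2|000⟩ + 1/√2|100⟩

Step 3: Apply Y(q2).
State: (1/√2)i|001⟩ + (1/√2)i|101⟩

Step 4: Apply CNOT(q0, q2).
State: (1/√2)i|001⟩ + (1/√2)i|100⟩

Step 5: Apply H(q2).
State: (1/2)i|000⟩ - (1/2)i|001⟩ + (1/2)i|100⟩ + (1/2)i|101⟩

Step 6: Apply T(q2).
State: (1/2)i|000⟩ + (1/√8 - (1/√8)i)|001⟩ + (1/2)i|100⟩ + (-1/√8 + (1/√8)i)|101⟩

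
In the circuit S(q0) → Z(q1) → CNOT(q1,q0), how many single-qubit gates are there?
2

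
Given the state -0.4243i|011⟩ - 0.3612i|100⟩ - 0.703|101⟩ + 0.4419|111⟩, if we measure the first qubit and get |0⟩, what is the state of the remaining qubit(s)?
-i|11⟩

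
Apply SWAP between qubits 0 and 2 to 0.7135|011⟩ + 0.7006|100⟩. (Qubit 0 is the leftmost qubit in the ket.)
0.7006|001⟩ + 0.7135|110⟩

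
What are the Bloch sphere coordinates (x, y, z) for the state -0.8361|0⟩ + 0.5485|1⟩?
(-0.9172, 0, 0.3982)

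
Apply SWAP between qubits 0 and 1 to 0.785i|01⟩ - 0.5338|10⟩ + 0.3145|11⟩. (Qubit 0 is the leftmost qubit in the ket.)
-0.5338|01⟩ + 0.785i|10⟩ + 0.3145|11⟩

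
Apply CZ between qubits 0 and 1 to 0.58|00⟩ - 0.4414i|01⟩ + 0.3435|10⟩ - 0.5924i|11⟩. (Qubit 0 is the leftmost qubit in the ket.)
0.58|00⟩ - 0.4414i|01⟩ + 0.3435|10⟩ + 0.5924i|11⟩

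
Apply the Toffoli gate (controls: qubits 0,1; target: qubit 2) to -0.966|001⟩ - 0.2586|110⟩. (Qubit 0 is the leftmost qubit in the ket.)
-0.966|001⟩ - 0.2586|111⟩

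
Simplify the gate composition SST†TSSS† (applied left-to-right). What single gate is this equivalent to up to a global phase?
S†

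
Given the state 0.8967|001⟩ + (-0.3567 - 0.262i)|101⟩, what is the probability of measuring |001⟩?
0.8041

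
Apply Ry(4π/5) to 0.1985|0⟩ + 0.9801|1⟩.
-0.8708|0⟩ + 0.4917|1⟩

Ry(4π/5) = [[cos(θ/2), −sin(θ/2)], [sin(θ/2), cos(θ/2)]]; θ = 4π/5, cos(θ/2) ≈ 0.309017, sin(θ/2) ≈ 0.951057.
With a = amp(|0⟩) = 0.1985 and b = amp(|1⟩) = 0.9801:
new amp(|0⟩) = (0.309017)·a + (-0.951057)·b = -0.8708
new amp(|1⟩) = (0.951057)·a + (0.309017)·b = 0.4917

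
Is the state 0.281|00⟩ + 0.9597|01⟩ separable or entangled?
Separable

Writing the state as a|00⟩ + b|01⟩ + c|10⟩ + d|11⟩, it is a product state iff ad − bc = 0.
Here (a, b, c, d) = (0.281, 0.9597, 0, 0): ad − bc = (0.281)(0) − (0.9597)(0) = 0, so the state is separable.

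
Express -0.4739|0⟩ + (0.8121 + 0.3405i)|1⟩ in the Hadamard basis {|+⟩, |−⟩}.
(0.2391 + 0.2408i)|+⟩ + (-0.9093 - 0.2408i)|−⟩

With |ψ⟩ = α|0⟩ + β|1⟩, the Hadamard-basis coefficients are ⟨+|ψ⟩ = (α + β)/√2 and ⟨−|ψ⟩ = (α − β)/√2.
Here α = -0.4739, β = (0.8121 + 0.3405i): (α + β)/√2 = (0.2391 + 0.2408i), (α − β)/√2 = (-0.9093 - 0.2408i).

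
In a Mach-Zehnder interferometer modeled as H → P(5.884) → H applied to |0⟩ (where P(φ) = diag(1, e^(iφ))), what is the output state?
(0.9607 - 0.1943i)|0⟩ + (0.03931 + 0.1943i)|1⟩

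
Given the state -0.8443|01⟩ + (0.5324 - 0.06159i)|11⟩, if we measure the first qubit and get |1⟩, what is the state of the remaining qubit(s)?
(0.9934 - 0.1149i)|1⟩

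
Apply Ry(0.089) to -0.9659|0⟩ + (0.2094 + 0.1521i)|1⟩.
(-0.9743 - 0.006766i)|0⟩ + (0.1662 + 0.1519i)|1⟩

Ry(0.089) = [[cos(θ/2), −sin(θ/2)], [sin(θ/2), cos(θ/2)]]; θ = 0.089, cos(θ/2) ≈ 0.99901, sin(θ/2) ≈ 0.0444853.
With a = amp(|0⟩) = -0.9659 and b = amp(|1⟩) = (0.2094 + 0.1521i):
new amp(|0⟩) = (0.99901)·a + (-0.0444853)·b = (-0.9743 - 0.006766i)
new amp(|1⟩) = (0.0444853)·a + (0.99901)·b = (0.1662 + 0.1519i)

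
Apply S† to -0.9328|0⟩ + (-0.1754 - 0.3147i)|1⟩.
-0.9328|0⟩ + (-0.3147 + 0.1754i)|1⟩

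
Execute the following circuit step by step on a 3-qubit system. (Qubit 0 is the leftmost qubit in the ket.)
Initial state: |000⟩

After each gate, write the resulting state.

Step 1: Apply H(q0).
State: 1/√2|000⟩ + 1/√2|100⟩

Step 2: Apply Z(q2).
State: 1/√2|000⟩ + 1/√2|100⟩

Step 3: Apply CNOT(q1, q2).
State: 1/√2|000⟩ + 1/√2|100⟩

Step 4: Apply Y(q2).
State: (1/√2)i|001⟩ + (1/√2)i|101⟩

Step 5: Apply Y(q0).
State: 1/√2|001⟩ - 1/√2|101⟩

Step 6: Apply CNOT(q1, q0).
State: 1/√2|001⟩ - 1/√2|101⟩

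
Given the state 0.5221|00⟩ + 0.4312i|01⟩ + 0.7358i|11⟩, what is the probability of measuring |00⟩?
0.2726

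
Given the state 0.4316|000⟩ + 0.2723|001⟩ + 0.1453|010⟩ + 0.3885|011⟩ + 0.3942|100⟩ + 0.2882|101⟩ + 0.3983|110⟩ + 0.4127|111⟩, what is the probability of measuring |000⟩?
0.1863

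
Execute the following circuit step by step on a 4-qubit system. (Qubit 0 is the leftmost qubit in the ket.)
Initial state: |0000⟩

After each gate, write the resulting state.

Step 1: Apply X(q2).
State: |0010⟩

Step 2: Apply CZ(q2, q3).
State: |0010⟩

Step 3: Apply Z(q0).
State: |0010⟩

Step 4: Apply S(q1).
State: |0010⟩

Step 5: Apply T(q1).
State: |0010⟩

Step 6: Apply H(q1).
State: 1/√2|0010⟩ + 1/√2|0110⟩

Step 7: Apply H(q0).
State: 1/2|0010⟩ + 1/2|0110⟩ + 1/2|1010⟩ + 1/2|1110⟩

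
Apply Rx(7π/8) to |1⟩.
-0.9808i|0⟩ + 0.1951|1⟩

Rx(7π/8) = [[cos(θ/2), −i·sin(θ/2)], [−i·sin(θ/2), cos(θ/2)]]; θ = 7π/8, cos(θ/2) ≈ 0.19509, sin(θ/2) ≈ 0.980785.
With a = amp(|0⟩) = 0 and b = amp(|1⟩) = 1:
new amp(|0⟩) = (0.19509)·a + (-0.980785i)·b = -0.9808i
new amp(|1⟩) = (-0.980785i)·a + (0.19509)·b = 0.1951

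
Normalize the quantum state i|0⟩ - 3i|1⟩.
0.3162i|0⟩ - 0.9487i|1⟩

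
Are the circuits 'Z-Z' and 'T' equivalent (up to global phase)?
No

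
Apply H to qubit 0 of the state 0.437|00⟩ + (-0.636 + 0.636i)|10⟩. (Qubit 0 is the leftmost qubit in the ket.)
(-0.1407 + 0.4497i)|00⟩ + (0.7587 - 0.4497i)|10⟩

H on qubit 0 mixes each pair of kets that differ only in qubit 0: amplitudes (a, b) of (|…0…⟩, |…1…⟩) become ((a + b)/√2, (a − b)/√2). Kets absent from the input have amplitude 0.
(|00⟩, |10⟩): (a, b) = (0.437, (-0.636 + 0.636i)) → ((-0.1407 + 0.4497i), (0.7587 - 0.4497i))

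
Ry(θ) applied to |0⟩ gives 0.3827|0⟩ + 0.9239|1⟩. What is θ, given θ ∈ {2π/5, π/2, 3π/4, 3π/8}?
3π/4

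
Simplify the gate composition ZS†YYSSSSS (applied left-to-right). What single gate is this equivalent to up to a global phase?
Z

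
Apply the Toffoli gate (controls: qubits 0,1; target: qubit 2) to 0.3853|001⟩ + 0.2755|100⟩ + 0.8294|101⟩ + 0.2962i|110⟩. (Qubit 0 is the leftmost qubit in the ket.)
0.3853|001⟩ + 0.2755|100⟩ + 0.8294|101⟩ + 0.2962i|111⟩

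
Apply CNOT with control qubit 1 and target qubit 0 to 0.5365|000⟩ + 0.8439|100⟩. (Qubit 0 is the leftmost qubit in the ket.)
0.5365|000⟩ + 0.8439|100⟩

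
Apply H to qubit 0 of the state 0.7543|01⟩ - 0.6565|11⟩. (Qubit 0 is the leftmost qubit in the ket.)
0.06916|01⟩ + 0.9976|11⟩

H on qubit 0 mixes each pair of kets that differ only in qubit 0: amplitudes (a, b) of (|…0…⟩, |…1…⟩) become ((a + b)/√2, (a − b)/√2). Kets absent from the input have amplitude 0.
(|01⟩, |11⟩): (a, b) = (0.7543, -0.6565) → (0.06916, 0.9976)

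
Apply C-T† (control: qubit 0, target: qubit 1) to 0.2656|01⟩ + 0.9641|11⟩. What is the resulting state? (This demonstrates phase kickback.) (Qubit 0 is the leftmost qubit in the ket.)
0.2656|01⟩ + (0.6817 - 0.6817i)|11⟩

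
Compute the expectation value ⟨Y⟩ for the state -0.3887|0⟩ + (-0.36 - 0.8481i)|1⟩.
0.6593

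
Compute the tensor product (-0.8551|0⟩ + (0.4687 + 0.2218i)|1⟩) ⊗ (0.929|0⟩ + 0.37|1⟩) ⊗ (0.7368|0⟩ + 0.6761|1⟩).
-0.5853|000⟩ - 0.5371|001⟩ - 0.2331|010⟩ - 0.2139|011⟩ + (0.3208 + 0.1518i)|100⟩ + (0.2944 + 0.1393i)|101⟩ + (0.1278 + 0.06047i)|110⟩ + (0.1172 + 0.05548i)|111⟩

amp(|b₁b₂…⟩) = product of the factor amplitudes for bits b₁, b₂, …; only kets whose every factor amplitude is nonzero survive.
|000⟩: (-0.8551)(0.929)(0.7368) = -0.5853
|001⟩: (-0.8551)(0.929)(0.6761) = -0.5371
|010⟩: (-0.8551)(0.37)(0.7368) = -0.2331
|011⟩: (-0.8551)(0.37)(0.6761) = -0.2139
|100⟩: (0.4687 + 0.2218i)(0.929)(0.7368) = (0.3208 + 0.1518i)
|101⟩: (0.4687 + 0.2218i)(0.929)(0.6761) = (0.2944 + 0.1393i)
|110⟩: (0.4687 + 0.2218i)(0.37)(0.7368) = (0.1278 + 0.06047i)
|111⟩: (0.4687 + 0.2218i)(0.37)(0.6761) = (0.1172 + 0.05548i)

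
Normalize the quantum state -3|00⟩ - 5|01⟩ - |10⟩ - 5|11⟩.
-0.3873|00⟩ - 0.6455|01⟩ - 0.1291|10⟩ - 0.6455|11⟩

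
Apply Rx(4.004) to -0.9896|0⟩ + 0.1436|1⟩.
(0.4136 - 0.1305i)|0⟩ + (-0.06002 + 0.899i)|1⟩

Rx(4.004) = [[cos(θ/2), −i·sin(θ/2)], [−i·sin(θ/2), cos(θ/2)]]; θ = 4.004, cos(θ/2) ≈ -0.417965, sin(θ/2) ≈ 0.908463.
With a = amp(|0⟩) = -0.9896 and b = amp(|1⟩) = 0.1436:
new amp(|0⟩) = (-0.417965)·a + (-0.908463i)·b = (0.4136 - 0.1305i)
new amp(|1⟩) = (-0.908463i)·a + (-0.417965)·b = (-0.06002 + 0.899i)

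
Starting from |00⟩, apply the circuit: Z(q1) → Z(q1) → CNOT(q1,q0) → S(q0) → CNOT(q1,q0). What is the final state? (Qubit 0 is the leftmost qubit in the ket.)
|00⟩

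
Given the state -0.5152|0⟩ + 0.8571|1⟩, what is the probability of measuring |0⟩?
0.2654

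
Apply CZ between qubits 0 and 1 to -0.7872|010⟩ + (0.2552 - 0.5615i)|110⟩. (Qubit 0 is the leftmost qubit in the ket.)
-0.7872|010⟩ + (-0.2552 + 0.5615i)|110⟩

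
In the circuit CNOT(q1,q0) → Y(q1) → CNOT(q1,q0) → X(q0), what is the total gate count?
4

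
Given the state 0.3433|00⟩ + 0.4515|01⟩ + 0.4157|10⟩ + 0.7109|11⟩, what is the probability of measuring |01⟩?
0.2039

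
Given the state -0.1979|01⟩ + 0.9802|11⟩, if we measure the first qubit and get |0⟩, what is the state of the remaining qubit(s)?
-|1⟩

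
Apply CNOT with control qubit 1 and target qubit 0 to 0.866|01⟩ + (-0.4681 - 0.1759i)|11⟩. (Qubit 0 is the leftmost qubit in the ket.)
(-0.4681 - 0.1759i)|01⟩ + 0.866|11⟩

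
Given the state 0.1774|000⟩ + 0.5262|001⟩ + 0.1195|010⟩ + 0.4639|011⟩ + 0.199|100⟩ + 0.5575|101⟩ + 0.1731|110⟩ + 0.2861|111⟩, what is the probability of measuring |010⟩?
0.01428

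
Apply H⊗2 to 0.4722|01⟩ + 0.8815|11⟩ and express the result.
0.6769|00⟩ - 0.6769|01⟩ - 0.2047|10⟩ + 0.2047|11⟩

H⊗2 gives amp(|y⟩) = (1/2) Σ_x (−1)^(x·y) amp(|x⟩), where x·y is the number of positions in which both x and y have a 1.
|00⟩: (0.4722 + 0.8815)/2 = 0.6769
|01⟩: (-0.4722 - 0.8815)/2 = -0.6769
|10⟩: (0.4722 - 0.8815)/2 = -0.2047
|11⟩: (-0.4722 + 0.8815)/2 = 0.2047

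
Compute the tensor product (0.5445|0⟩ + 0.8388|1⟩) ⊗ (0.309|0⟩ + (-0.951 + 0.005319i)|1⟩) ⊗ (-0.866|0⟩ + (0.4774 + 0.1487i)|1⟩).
-0.1457|000⟩ + (0.08032 + 0.02502i)|001⟩ + (0.4484 - 0.002508i)|010⟩ + (-0.2476 - 0.07562i)|011⟩ - 0.2245|100⟩ + (0.1237 + 0.03854i)|101⟩ + (0.6908 - 0.003864i)|110⟩ + (-0.3815 - 0.1165i)|111⟩

amp(|b₁b₂…⟩) = product of the factor amplitudes for bits b₁, b₂, …; only kets whose every factor amplitude is nonzero survive.
|000⟩: (0.5445)(0.309)(-0.866) = -0.1457
|001⟩: (0.5445)(0.309)(0.4774 + 0.1487i) = (0.08032 + 0.02502i)
|010⟩: (0.5445)(-0.951 + 0.005319i)(-0.866) = (0.4484 - 0.002508i)
|011⟩: (0.5445)(-0.951 + 0.005319i)(0.4774 + 0.1487i) = (-0.2476 - 0.07562i)
|100⟩: (0.8388)(0.309)(-0.866) = -0.2245
|101⟩: (0.8388)(0.309)(0.4774 + 0.1487i) = (0.1237 + 0.03854i)
|110⟩: (0.8388)(-0.951 + 0.005319i)(-0.866) = (0.6908 - 0.003864i)
|111⟩: (0.8388)(-0.951 + 0.005319i)(0.4774 + 0.1487i) = (-0.3815 - 0.1165i)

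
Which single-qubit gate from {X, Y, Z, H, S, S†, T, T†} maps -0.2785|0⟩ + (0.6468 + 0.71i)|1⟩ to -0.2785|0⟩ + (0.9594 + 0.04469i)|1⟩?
T†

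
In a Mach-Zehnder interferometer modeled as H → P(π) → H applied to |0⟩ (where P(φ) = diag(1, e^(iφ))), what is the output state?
|1⟩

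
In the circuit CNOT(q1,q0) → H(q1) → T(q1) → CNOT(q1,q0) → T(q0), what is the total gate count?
5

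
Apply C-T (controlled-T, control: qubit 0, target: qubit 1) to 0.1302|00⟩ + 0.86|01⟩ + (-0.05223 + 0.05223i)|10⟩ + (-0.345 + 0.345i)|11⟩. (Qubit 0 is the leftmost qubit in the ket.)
0.1302|00⟩ + 0.86|01⟩ + (-0.05223 + 0.05223i)|10⟩ - 0.4879|11⟩

C-T leaves the control-|0⟩ kets |00⟩, |01⟩ unchanged and applies T to qubit 1 on the control-|1⟩ pair (|10⟩, |11⟩).
T = [[1, 0], [0, (1/√2 + (1/√2)i)]].
With a = amp(|10⟩) = (-0.05223 + 0.05223i) and b = amp(|11⟩) = (-0.345 + 0.345i):
new amp(|10⟩) = (1)·a = (-0.05223 + 0.05223i)
new amp(|11⟩) = (1/√2 + (1/√2)i)·b = -0.4879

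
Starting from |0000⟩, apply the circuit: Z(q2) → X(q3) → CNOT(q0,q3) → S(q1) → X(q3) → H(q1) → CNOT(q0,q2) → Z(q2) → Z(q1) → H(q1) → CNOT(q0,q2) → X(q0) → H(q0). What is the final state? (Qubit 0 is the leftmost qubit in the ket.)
1/√2|0100⟩ - 1/√2|1100⟩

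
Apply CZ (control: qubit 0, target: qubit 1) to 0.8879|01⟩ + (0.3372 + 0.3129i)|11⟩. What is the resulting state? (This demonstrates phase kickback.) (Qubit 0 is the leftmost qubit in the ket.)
0.8879|01⟩ + (-0.3372 - 0.3129i)|11⟩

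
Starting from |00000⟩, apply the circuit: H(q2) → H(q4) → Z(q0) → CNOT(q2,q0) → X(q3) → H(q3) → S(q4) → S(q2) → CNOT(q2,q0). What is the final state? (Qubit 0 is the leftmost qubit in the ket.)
1/√8|00000⟩ + (1/√8)i|00001⟩ - 1/√8|00010⟩ - (1/√8)i|00011⟩ + (1/√8)i|00100⟩ - 1/√8|00101⟩ - (1/√8)i|00110⟩ + 1/√8|00111⟩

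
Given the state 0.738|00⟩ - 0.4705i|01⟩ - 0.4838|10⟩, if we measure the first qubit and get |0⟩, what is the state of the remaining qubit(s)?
0.8432|0⟩ - 0.5376i|1⟩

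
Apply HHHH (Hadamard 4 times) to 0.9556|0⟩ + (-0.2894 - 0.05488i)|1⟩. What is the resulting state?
0.9556|0⟩ + (-0.2894 - 0.05488i)|1⟩

H² = I, so an even number of Hadamards cancels: H^4 = I and the state is unchanged.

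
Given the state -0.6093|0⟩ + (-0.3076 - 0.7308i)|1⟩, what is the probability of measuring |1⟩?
0.6287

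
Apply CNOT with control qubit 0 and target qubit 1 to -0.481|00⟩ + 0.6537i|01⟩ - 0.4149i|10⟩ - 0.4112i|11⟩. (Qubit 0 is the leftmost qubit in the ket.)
-0.481|00⟩ + 0.6537i|01⟩ - 0.4112i|10⟩ - 0.4149i|11⟩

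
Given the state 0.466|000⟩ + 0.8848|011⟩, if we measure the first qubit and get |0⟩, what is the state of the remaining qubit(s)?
0.466|00⟩ + 0.8848|11⟩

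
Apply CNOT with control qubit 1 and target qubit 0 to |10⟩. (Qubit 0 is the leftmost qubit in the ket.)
|10⟩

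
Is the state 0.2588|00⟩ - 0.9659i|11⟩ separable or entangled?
Entangled

Writing the state as a|00⟩ + b|01⟩ + c|10⟩ + d|11⟩, it is a product state iff ad − bc = 0.
Here (a, b, c, d) = (0.2588, 0, 0, -0.9659i): ad − bc = (0.2588)(-0.9659i) − (0)(0) = -0.25i ≠ 0, so the state is entangled.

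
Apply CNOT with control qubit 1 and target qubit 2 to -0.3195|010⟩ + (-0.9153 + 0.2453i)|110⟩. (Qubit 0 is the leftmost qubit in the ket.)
-0.3195|011⟩ + (-0.9153 + 0.2453i)|111⟩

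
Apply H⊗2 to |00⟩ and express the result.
1/2|00⟩ + 1/2|01⟩ + 1/2|10⟩ + 1/2|11⟩

H⊗2 gives amp(|y⟩) = (1/2) Σ_x (−1)^(x·y) amp(|x⟩), where x·y is the number of positions in which both x and y have a 1.
|00⟩: (1)/2 = 1/2
|01⟩: (1)/2 = 1/2
|10⟩: (1)/2 = 1/2
|11⟩: (1)/2 = 1/2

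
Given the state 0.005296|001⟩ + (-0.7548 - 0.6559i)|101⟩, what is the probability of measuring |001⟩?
0.00002805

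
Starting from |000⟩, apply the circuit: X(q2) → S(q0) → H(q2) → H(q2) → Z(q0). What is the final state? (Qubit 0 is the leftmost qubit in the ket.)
|001⟩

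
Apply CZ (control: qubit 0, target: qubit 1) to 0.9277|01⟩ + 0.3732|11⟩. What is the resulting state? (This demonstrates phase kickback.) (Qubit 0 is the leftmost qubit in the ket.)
0.9277|01⟩ - 0.3732|11⟩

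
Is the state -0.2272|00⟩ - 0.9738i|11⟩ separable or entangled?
Entangled

Writing the state as a|00⟩ + b|01⟩ + c|10⟩ + d|11⟩, it is a product state iff ad − bc = 0.
Here (a, b, c, d) = (-0.2272, 0, 0, -0.9738i): ad − bc = (-0.2272)(-0.9738i) − (0)(0) = 0.2212i ≠ 0, so the state is entangled.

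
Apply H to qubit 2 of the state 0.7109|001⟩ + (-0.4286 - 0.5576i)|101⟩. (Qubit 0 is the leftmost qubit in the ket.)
0.5027|000⟩ - 0.5027|001⟩ + (-0.3031 - 0.3943i)|100⟩ + (0.3031 + 0.3943i)|101⟩

H on qubit 2 mixes each pair of kets that differ only in qubit 2: amplitudes (a, b) of (|…0…⟩, |…1…⟩) become ((a + b)/√2, (a − b)/√2). Kets absent from the input have amplitude 0.
(|000⟩, |001⟩): (a, b) = (0, 0.7109) → (0.5027, -0.5027)
(|100⟩, |101⟩): (a, b) = (0, (-0.4286 - 0.5576i)) → ((-0.3031 - 0.3943i), (0.3031 + 0.3943i))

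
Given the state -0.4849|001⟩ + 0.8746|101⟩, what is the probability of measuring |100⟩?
0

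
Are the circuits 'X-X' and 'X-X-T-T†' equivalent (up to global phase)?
Yes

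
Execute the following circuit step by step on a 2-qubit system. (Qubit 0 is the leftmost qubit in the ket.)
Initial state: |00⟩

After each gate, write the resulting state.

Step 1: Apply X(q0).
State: |10⟩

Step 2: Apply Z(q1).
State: |10⟩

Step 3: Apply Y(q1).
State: i|11⟩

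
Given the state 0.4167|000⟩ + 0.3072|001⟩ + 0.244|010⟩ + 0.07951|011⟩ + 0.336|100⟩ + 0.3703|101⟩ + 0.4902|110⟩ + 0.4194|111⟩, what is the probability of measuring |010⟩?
0.05954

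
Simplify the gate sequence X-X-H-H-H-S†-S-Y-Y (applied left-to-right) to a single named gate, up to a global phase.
H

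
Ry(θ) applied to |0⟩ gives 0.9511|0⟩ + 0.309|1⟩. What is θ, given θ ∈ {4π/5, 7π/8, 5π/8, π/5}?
π/5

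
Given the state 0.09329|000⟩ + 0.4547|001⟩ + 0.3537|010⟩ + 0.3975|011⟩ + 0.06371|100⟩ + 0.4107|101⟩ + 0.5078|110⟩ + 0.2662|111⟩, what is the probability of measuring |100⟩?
0.004059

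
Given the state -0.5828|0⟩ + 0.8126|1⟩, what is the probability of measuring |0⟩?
0.3397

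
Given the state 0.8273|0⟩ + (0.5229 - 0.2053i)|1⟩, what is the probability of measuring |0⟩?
0.6844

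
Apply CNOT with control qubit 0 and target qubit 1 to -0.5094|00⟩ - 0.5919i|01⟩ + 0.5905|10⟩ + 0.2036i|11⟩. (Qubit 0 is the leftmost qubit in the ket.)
-0.5094|00⟩ - 0.5919i|01⟩ + 0.2036i|10⟩ + 0.5905|11⟩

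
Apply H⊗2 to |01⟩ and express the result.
1/2|00⟩ - 1/2|01⟩ + 1/2|10⟩ - 1/2|11⟩

H⊗2 gives amp(|y⟩) = (1/2) Σ_x (−1)^(x·y) amp(|x⟩), where x·y is the number of positions in which both x and y have a 1.
|00⟩: (1)/2 = 1/2
|01⟩: (-1)/2 = -1/2
|10⟩: (1)/2 = 1/2
|11⟩: (-1)/2 = -1/2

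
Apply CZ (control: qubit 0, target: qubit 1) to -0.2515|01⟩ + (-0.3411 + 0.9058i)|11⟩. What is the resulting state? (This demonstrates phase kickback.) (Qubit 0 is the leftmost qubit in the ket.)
-0.2515|01⟩ + (0.3411 - 0.9058i)|11⟩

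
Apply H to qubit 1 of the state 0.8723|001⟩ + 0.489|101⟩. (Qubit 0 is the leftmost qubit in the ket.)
0.6168|001⟩ + 0.6168|011⟩ + 0.3458|101⟩ + 0.3458|111⟩

H on qubit 1 mixes each pair of kets that differ only in qubit 1: amplitudes (a, b) of (|…0…⟩, |…1…⟩) become ((a + b)/√2, (a − b)/√2). Kets absent from the input have amplitude 0.
(|001⟩, |011⟩): (a, b) = (0.8723, 0) → (0.6168, 0.6168)
(|101⟩, |111⟩): (a, b) = (0.489, 0) → (0.3458, 0.3458)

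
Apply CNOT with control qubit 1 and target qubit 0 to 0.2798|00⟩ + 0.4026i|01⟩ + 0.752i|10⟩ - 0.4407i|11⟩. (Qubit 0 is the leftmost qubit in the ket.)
0.2798|00⟩ - 0.4407i|01⟩ + 0.752i|10⟩ + 0.4026i|11⟩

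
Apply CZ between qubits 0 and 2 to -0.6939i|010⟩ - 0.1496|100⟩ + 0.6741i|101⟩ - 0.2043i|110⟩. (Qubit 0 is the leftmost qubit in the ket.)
-0.6939i|010⟩ - 0.1496|100⟩ - 0.6741i|101⟩ - 0.2043i|110⟩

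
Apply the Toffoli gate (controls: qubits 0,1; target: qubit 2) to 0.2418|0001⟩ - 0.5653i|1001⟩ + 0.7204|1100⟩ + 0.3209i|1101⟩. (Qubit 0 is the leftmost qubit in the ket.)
0.2418|0001⟩ - 0.5653i|1001⟩ + 0.7204|1110⟩ + 0.3209i|1111⟩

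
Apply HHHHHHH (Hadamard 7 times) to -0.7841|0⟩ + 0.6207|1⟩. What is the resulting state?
-0.1155|0⟩ - 0.9933|1⟩

H² = I, so H^7 = H: a single Hadamard. With (a, b) = (-0.7841, 0.6207), H gives ((a + b)/√2, (a − b)/√2) = (-0.1155, -0.9933).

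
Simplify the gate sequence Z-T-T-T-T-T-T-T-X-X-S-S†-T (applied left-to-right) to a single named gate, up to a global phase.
Z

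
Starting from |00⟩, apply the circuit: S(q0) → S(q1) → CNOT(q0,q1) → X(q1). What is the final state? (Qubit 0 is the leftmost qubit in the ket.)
|01⟩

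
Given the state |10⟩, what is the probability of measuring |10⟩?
1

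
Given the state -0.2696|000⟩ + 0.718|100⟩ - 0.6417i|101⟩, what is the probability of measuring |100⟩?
0.5155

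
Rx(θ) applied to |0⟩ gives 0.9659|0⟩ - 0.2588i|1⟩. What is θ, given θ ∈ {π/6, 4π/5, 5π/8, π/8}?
π/6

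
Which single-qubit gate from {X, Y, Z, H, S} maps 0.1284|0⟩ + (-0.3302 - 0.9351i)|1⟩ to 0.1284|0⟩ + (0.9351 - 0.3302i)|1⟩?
S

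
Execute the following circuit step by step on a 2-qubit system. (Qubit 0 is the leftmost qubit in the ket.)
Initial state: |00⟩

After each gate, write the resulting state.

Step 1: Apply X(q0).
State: |10⟩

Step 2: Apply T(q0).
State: (1/√2 + (1/√2)i)|10⟩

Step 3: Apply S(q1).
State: (1/√2 + (1/√2)i)|10⟩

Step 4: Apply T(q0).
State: i|10⟩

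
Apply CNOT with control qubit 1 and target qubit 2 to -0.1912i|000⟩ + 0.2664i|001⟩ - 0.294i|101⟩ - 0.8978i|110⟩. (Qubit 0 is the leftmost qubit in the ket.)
-0.1912i|000⟩ + 0.2664i|001⟩ - 0.294i|101⟩ - 0.8978i|111⟩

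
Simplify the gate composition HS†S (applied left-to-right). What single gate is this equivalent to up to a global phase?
H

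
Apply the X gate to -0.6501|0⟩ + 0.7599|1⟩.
0.7599|0⟩ - 0.6501|1⟩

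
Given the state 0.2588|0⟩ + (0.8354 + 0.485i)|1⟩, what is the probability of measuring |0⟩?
0.06698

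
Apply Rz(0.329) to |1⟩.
(0.9865 + 0.1638i)|1⟩

Rz(0.329) = [[e^(−iθ/2), 0], [0, e^(iθ/2)]] with e^(±iθ/2) = cos(θ/2) ± i·sin(θ/2); θ = 0.329, cos(θ/2) ≈ 0.9865, sin(θ/2) ≈ 0.163759.
With a = amp(|0⟩) = 0 and b = amp(|1⟩) = 1:
new amp(|0⟩) = (0.9865 - 0.163759i)·a = 0
new amp(|1⟩) = (0.9865 + 0.163759i)·b = (0.9865 + 0.1638i)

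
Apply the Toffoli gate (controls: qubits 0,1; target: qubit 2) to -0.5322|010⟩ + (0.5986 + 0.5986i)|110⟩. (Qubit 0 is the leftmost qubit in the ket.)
-0.5322|010⟩ + (0.5986 + 0.5986i)|111⟩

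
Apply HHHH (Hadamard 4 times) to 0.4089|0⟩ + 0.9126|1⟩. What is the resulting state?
0.4089|0⟩ + 0.9126|1⟩

H² = I, so an even number of Hadamards cancels: H^4 = I and the state is unchanged.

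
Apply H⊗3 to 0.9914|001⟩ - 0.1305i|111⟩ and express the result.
(0.3505 - 0.04614i)|000⟩ + (-0.3505 + 0.04614i)|001⟩ + (0.3505 + 0.04614i)|010⟩ + (-0.3505 - 0.04614i)|011⟩ + (0.3505 + 0.04614i)|100⟩ + (-0.3505 - 0.04614i)|101⟩ + (0.3505 - 0.04614i)|110⟩ + (-0.3505 + 0.04614i)|111⟩

H⊗3 gives amp(|y⟩) = (1/2√2) Σ_x (−1)^(x·y) amp(|x⟩), where x·y is the number of positions in which both x and y have a 1.
|000⟩: (0.9914 - 0.1305i)/(2√2) = (0.3505 - 0.04614i)
|001⟩: (-0.9914 + 0.1305i)/(2√2) = (-0.3505 + 0.04614i)
|010⟩: (0.9914 + 0.1305i)/(2√2) = (0.3505 + 0.04614i)
|011⟩: (-0.9914 - 0.1305i)/(2√2) = (-0.3505 - 0.04614i)
|100⟩: (0.9914 + 0.1305i)/(2√2) = (0.3505 + 0.04614i)
|101⟩: (-0.9914 - 0.1305i)/(2√2) = (-0.3505 - 0.04614i)
|110⟩: (0.9914 - 0.1305i)/(2√2) = (0.3505 - 0.04614i)
|111⟩: (-0.9914 + 0.1305i)/(2√2) = (-0.3505 + 0.04614i)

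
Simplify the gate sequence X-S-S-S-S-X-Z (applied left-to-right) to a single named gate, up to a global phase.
Z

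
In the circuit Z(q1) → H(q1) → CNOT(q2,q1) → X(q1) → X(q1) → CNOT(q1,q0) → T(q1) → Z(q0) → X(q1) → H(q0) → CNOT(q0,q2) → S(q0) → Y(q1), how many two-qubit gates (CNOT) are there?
3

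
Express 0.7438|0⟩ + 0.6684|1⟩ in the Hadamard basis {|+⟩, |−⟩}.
0.9986|+⟩ + 0.05332|−⟩

With |ψ⟩ = α|0⟩ + β|1⟩, the Hadamard-basis coefficients are ⟨+|ψ⟩ = (α + β)/√2 and ⟨−|ψ⟩ = (α − β)/√2.
Here α = 0.7438, β = 0.6684: (α + β)/√2 = 0.9986, (α − β)/√2 = 0.05332.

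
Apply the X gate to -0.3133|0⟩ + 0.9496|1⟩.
0.9496|0⟩ - 0.3133|1⟩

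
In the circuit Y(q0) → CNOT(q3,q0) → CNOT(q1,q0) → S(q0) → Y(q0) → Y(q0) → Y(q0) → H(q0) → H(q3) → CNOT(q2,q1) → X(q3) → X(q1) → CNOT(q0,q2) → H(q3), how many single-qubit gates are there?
10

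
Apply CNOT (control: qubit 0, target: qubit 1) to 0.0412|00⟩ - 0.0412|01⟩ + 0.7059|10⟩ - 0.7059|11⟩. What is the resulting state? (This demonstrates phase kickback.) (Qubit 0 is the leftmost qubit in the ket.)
0.0412|00⟩ - 0.0412|01⟩ - 0.7059|10⟩ + 0.7059|11⟩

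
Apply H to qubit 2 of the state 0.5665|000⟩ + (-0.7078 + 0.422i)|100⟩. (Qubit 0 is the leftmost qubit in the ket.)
0.4006|000⟩ + 0.4006|001⟩ + (-0.5005 + 0.2984i)|100⟩ + (-0.5005 + 0.2984i)|101⟩

H on qubit 2 mixes each pair of kets that differ only in qubit 2: amplitudes (a, b) of (|…0…⟩, |…1…⟩) become ((a + b)/√2, (a − b)/√2). Kets absent from the input have amplitude 0.
(|000⟩, |001⟩): (a, b) = (0.5665, 0) → (0.4006, 0.4006)
(|100⟩, |101⟩): (a, b) = ((-0.7078 + 0.422i), 0) → ((-0.5005 + 0.2984i), (-0.5005 + 0.2984i))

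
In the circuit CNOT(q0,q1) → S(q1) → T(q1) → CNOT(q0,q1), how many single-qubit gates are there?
2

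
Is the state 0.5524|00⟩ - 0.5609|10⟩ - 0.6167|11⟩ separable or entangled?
Entangled

Writing the state as a|00⟩ + b|01⟩ + c|10⟩ + d|11⟩, it is a product state iff ad − bc = 0.
Here (a, b, c, d) = (0.5524, 0, -0.5609, -0.6167): ad − bc = (0.5524)(-0.6167) − (0)(-0.5609) = -0.3407 ≠ 0, so the state is entangled.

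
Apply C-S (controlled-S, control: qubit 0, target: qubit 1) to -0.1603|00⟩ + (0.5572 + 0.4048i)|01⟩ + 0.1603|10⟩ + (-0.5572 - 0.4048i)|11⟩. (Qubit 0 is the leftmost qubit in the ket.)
-0.1603|00⟩ + (0.5572 + 0.4048i)|01⟩ + 0.1603|10⟩ + (0.4048 - 0.5572i)|11⟩

C-S leaves the control-|0⟩ kets |00⟩, |01⟩ unchanged and applies S to qubit 1 on the control-|1⟩ pair (|10⟩, |11⟩).
S = [[1, 0], [0, i]].
With a = amp(|10⟩) = 0.1603 and b = amp(|11⟩) = (-0.5572 - 0.4048i):
new amp(|10⟩) = (1)·a = 0.1603
new amp(|11⟩) = (i)·b = (0.4048 - 0.5572i)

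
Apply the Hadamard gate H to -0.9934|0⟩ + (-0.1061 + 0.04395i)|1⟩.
(-0.7775 + 0.03108i)|0⟩ + (-0.6274 - 0.03108i)|1⟩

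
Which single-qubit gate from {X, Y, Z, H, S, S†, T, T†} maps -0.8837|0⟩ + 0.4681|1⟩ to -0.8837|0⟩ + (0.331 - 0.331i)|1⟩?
T†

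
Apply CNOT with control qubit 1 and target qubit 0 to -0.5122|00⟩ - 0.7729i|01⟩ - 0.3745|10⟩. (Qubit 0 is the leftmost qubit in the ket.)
-0.5122|00⟩ - 0.3745|10⟩ - 0.7729i|11⟩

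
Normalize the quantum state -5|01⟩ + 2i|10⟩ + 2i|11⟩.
-0.8704|01⟩ + 0.3482i|10⟩ + 0.3482i|11⟩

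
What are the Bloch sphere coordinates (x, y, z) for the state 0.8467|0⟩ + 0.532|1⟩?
(0.9009, 0, 0.4339)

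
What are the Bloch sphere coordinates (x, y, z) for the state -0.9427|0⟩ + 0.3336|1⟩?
(-0.629, 0, 0.7774)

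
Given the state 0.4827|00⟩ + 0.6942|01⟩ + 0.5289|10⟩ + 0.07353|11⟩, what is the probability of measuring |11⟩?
0.005407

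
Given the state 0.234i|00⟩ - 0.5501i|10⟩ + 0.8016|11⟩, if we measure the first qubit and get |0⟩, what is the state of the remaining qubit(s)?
i|0⟩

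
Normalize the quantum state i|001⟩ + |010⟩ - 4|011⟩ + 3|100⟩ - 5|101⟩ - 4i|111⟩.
0.1213i|001⟩ + 0.1213|010⟩ - 0.4851|011⟩ + 0.3638|100⟩ - 0.6063|101⟩ - 0.4851i|111⟩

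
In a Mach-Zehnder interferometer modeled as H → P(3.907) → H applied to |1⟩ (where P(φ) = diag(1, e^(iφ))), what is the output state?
(0.8606 + 0.3464i)|0⟩ + (0.1394 - 0.3464i)|1⟩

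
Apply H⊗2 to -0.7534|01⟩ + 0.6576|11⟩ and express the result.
-0.0479|00⟩ + 0.0479|01⟩ - 0.7055|10⟩ + 0.7055|11⟩

H⊗2 gives amp(|y⟩) = (1/2) Σ_x (−1)^(x·y) amp(|x⟩), where x·y is the number of positions in which both x and y have a 1.
|00⟩: (-0.7534 + 0.6576)/2 = -0.0479
|01⟩: (0.7534 - 0.6576)/2 = 0.0479
|10⟩: (-0.7534 - 0.6576)/2 = -0.7055
|11⟩: (0.7534 + 0.6576)/2 = 0.7055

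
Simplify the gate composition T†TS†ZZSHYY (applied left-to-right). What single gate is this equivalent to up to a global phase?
H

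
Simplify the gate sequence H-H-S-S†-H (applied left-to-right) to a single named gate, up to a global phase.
H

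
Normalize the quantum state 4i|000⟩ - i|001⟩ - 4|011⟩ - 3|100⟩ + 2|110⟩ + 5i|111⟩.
0.4747i|000⟩ - 0.1187i|001⟩ - 0.4747|011⟩ - 0.356|100⟩ + 0.2374|110⟩ + 0.5934i|111⟩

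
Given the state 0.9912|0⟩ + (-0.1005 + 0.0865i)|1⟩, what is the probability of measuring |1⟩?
0.01758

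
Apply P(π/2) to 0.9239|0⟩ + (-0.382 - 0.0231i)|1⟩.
0.9239|0⟩ + (0.0231 - 0.382i)|1⟩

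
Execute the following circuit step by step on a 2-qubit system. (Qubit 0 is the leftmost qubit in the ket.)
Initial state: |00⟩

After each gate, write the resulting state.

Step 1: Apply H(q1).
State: 1/√2|00⟩ + 1/√2|01⟩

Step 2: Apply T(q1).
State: 1/√2|00⟩ + (1/2 + (1/2)i)|01⟩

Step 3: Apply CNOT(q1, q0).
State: 1/√2|00⟩ + (1/2 + (1/2)i)|11⟩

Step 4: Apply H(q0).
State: 1/2|00⟩ + (1/√8 + (1/√8)i)|01⟩ + 1/2|10⟩ + (-1/√8 - (1/√8)i)|11⟩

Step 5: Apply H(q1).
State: (0.6036 + 0.25i)|00⟩ + (0.1036 - 0.25i)|01⟩ + (0.1036 - 0.25i)|10⟩ + (0.6036 + 0.25i)|11⟩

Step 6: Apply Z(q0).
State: (0.6036 + 0.25i)|00⟩ + (0.1036 - 0.25i)|01⟩ + (-0.1036 + 0.25i)|10⟩ + (-0.6036 - 0.25i)|11⟩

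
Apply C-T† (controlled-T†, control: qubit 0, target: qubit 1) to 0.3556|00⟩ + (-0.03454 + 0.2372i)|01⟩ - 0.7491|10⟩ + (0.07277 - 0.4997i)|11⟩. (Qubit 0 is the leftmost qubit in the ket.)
0.3556|00⟩ + (-0.03454 + 0.2372i)|01⟩ - 0.7491|10⟩ + (-0.3019 - 0.4048i)|11⟩

C-T† leaves the control-|0⟩ kets |00⟩, |01⟩ unchanged and applies T† to qubit 1 on the control-|1⟩ pair (|10⟩, |11⟩).
T† = [[1, 0], [0, (1/√2 - (1/√2)i)]].
With a = amp(|10⟩) = -0.7491 and b = amp(|11⟩) = (0.07277 - 0.4997i):
new amp(|10⟩) = (1)·a = -0.7491
new amp(|11⟩) = (1/√2 - (1/√2)i)·b = (-0.3019 - 0.4048i)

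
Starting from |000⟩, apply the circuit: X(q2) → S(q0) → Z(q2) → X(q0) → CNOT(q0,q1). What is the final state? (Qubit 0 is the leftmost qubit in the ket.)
-|111⟩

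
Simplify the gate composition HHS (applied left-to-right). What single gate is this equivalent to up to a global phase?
S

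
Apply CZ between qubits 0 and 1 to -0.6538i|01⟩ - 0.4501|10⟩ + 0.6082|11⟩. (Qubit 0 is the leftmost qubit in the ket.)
-0.6538i|01⟩ - 0.4501|10⟩ - 0.6082|11⟩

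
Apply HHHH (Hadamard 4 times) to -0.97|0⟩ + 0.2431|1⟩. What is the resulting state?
-0.97|0⟩ + 0.2431|1⟩

H² = I, so an even number of Hadamards cancels: H^4 = I and the state is unchanged.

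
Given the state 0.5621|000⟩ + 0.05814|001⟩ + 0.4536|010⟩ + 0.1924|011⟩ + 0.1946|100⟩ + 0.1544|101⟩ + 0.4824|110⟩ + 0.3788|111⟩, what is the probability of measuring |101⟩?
0.02384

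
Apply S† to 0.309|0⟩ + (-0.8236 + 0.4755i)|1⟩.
0.309|0⟩ + (0.4755 + 0.8236i)|1⟩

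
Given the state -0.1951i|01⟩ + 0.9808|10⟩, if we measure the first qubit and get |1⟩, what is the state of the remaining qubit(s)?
|0⟩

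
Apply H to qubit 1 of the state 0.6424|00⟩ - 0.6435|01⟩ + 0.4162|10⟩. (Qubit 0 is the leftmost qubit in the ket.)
-0.0007778|00⟩ + 0.9093|01⟩ + 0.2943|10⟩ + 0.2943|11⟩

H on qubit 1 mixes each pair of kets that differ only in qubit 1: amplitudes (a, b) of (|…0…⟩, |…1…⟩) become ((a + b)/√2, (a − b)/√2). Kets absent from the input have amplitude 0.
(|00⟩, |01⟩): (a, b) = (0.6424, -0.6435) → (-0.0007778, 0.9093)
(|10⟩, |11⟩): (a, b) = (0.4162, 0) → (0.2943, 0.2943)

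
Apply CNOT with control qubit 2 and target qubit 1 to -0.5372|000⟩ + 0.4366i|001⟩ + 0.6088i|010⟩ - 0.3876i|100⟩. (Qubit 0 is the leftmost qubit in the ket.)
-0.5372|000⟩ + 0.6088i|010⟩ + 0.4366i|011⟩ - 0.3876i|100⟩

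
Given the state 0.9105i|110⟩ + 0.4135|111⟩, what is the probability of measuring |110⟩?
0.829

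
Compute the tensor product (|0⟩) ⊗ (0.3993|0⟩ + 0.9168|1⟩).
0.3993|00⟩ + 0.9168|01⟩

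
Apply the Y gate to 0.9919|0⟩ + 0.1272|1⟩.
-0.1272i|0⟩ + 0.9919i|1⟩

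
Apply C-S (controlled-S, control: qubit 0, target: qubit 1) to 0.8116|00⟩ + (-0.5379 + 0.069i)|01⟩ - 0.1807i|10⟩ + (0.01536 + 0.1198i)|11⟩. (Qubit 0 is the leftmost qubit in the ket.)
0.8116|00⟩ + (-0.5379 + 0.069i)|01⟩ - 0.1807i|10⟩ + (-0.1198 + 0.01536i)|11⟩

C-S leaves the control-|0⟩ kets |00⟩, |01⟩ unchanged and applies S to qubit 1 on the control-|1⟩ pair (|10⟩, |11⟩).
S = [[1, 0], [0, i]].
With a = amp(|10⟩) = -0.1807i and b = amp(|11⟩) = (0.01536 + 0.1198i):
new amp(|10⟩) = (1)·a = -0.1807i
new amp(|11⟩) = (i)·b = (-0.1198 + 0.01536i)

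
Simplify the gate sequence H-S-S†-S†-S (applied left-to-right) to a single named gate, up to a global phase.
H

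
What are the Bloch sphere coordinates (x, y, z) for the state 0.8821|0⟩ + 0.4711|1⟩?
(0.8311, 0, 0.5562)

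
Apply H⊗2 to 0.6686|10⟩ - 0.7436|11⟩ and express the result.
-0.0375|00⟩ + 0.7061|01⟩ + 0.0375|10⟩ - 0.7061|11⟩

H⊗2 gives amp(|y⟩) = (1/2) Σ_x (−1)^(x·y) amp(|x⟩), where x·y is the number of positions in which both x and y have a 1.
|00⟩: (0.6686 - 0.7436)/2 = -0.0375
|01⟩: (0.6686 + 0.7436)/2 = 0.7061
|10⟩: (-0.6686 + 0.7436)/2 = 0.0375
|11⟩: (-0.6686 - 0.7436)/2 = -0.7061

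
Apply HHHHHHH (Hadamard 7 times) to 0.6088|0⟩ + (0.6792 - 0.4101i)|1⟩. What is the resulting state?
(0.9108 - 0.29i)|0⟩ + (-0.04978 + 0.29i)|1⟩

H² = I, so H^7 = H: a single Hadamard. With (a, b) = (0.6088, (0.6792 - 0.4101i)), H gives ((a + b)/√2, (a − b)/√2) = ((0.9108 - 0.29i), (-0.04978 + 0.29i)).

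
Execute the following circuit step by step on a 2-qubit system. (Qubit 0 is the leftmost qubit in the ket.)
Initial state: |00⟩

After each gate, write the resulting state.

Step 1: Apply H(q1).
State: 1/√2|00⟩ + 1/√2|01⟩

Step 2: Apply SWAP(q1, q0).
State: 1/√2|00⟩ + 1/√2|10⟩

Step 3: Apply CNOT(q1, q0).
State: 1/√2|00⟩ + 1/√2|10⟩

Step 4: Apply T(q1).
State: 1/√2|00⟩ + 1/√2|10⟩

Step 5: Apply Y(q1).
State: (1/√2)i|01⟩ + (1/√2)i|11⟩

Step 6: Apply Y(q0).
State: 1/√2|01⟩ - 1/√2|11⟩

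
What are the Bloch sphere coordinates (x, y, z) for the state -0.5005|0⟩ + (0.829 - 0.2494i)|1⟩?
(-0.8298, 0.2496, -0.4989)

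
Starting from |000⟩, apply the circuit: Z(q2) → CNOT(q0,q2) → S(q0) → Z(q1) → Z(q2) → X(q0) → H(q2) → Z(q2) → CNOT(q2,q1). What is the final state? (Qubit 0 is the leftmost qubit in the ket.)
1/√2|100⟩ - 1/√2|111⟩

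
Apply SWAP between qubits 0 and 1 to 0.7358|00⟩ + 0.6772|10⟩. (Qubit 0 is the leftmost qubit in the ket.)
0.7358|00⟩ + 0.6772|01⟩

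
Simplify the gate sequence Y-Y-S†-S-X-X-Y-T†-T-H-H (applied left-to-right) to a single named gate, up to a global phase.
Y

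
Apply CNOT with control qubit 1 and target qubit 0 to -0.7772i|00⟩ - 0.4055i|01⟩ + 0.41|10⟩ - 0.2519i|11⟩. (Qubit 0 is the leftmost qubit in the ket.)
-0.7772i|00⟩ - 0.2519i|01⟩ + 0.41|10⟩ - 0.4055i|11⟩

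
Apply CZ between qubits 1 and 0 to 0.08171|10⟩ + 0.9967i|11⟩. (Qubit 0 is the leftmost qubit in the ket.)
0.08171|10⟩ - 0.9967i|11⟩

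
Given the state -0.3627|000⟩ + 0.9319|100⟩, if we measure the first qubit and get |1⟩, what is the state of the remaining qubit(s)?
|00⟩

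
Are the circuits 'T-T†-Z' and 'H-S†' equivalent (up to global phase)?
No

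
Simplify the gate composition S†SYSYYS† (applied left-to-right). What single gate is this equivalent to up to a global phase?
Y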